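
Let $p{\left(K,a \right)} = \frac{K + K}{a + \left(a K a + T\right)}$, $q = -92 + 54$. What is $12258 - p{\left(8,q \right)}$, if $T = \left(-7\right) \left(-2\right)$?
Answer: $\frac{17663776}{1441} \approx 12258.0$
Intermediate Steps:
$q = -38$
$T = 14$
$p{\left(K,a \right)} = \frac{2 K}{14 + a + K a^{2}}$ ($p{\left(K,a \right)} = \frac{K + K}{a + \left(a K a + 14\right)} = \frac{2 K}{a + \left(K a a + 14\right)} = \frac{2 K}{a + \left(K a^{2} + 14\right)} = \frac{2 K}{a + \left(14 + K a^{2}\right)} = \frac{2 K}{14 + a + K a^{2}}$)
$12258 - p{\left(8,q \right)} = 12258 - 2 \cdot 8 \frac{1}{14 - 38 + 8 \left(-38\right)^{2}} = 12258 - 2 \cdot 8 \frac{1}{14 - 38 + 8 \cdot 1444} = 12258 - 2 \cdot 8 \frac{1}{14 - 38 + 11552} = 12258 - 2 \cdot 8 \cdot \frac{1}{11528} = 12258 - \frac{2}{1441} = \frac{17663776}{1441}$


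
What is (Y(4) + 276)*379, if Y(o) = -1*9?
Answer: 101193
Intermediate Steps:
Y(o) = -9
(Y(4) + 276)*379 = (-9 + 276)*379 = 267*379 = 101193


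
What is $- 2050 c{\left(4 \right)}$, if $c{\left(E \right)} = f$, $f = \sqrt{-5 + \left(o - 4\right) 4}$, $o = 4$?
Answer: $- 2050 i \sqrt{5} \approx - 4583.9 i$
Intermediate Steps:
$f = i \sqrt{5}$ ($f = \sqrt{-5 + \left(4 - 4\right) 4} = \sqrt{-5 + 0 \cdot 4} = \sqrt{-5 + 0} = \sqrt{-5} = i \sqrt{5} \approx 2.2361 i$)
$c{\left(E \right)} = i \sqrt{5}$
$- 2050 c{\left(4 \right)} = - 2050 i \sqrt{5}$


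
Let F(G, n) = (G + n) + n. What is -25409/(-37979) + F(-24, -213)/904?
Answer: 2939593/17166508 ≈ 0.17124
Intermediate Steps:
F(G, n) = G + 2*n
-25409/(-37979) + F(-24, -213)/904 = -25409/(-37979) + (-24 + 2*(-213))/904 = -25409*(-1/37979) + (-24 - 426)*(1/904) = 25409/37979 - 450*1/904 = 25409/37979 - 225/452 = 2939593/17166508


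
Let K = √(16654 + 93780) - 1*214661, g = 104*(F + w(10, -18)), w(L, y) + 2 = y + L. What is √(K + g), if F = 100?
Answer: √(-205301 + √110434) ≈ 452.73*I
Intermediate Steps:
w(L, y) = -2 + L + y (w(L, y) = -2 + (y + L) = -2 + (L + y) = -2 + L + y)
g = 9360 (g = 104*(100 + (-2 + 10 - 18)) = 104*(100 - 10) = 104*90 = 9360)
K = -214661 + √110434 (K = √110434 - 214661 = -214661 + √110434 ≈ -2.1433e+5)
√(K + g) = √((-214661 + √110434) + 9360) = √(-205301 + √110434)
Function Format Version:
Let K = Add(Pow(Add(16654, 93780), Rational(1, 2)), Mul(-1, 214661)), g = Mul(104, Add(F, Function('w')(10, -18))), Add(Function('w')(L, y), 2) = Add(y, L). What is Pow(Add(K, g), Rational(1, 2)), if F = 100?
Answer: Pow(Add(-205301, Pow(110434, Rational(1, 2))), Rational(1, 2)) ≈ Mul(452.73, I)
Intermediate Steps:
Function('w')(L, y) = Add(-2, L, y) (Function('w')(L, y) = Add(-2, Add(y, L)) = Add(-2, Add(L, y)) = Add(-2, L, y))
g = 9360 (g = Mul(104, Add(100, Add(-2, 10, -18))) = Mul(104, Add(100, -10)) = Mul(104, 90) = 9360)
K = Add(-214661, Pow(110434, Rational(1, 2))) (K = Add(Pow(110434, Rational(1, 2)), -214661) = Add(-214661, Pow(110434, Rational(1, 2))) ≈ -2.1433e+5)
Pow(Add(K, g), Rational(1, 2)) = Pow(Add(Add(-214661, Pow(110434, Rational(1, 2))), 9360), Rational(1, 2)) = Pow(Add(-205301, Pow(110434, Rational(1, 2))), Rational(1, 2))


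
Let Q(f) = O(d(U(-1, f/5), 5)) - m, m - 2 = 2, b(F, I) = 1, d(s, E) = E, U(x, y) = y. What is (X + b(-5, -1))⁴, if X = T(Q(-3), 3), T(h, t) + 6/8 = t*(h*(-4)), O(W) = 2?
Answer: 88529281/256 ≈ 3.4582e+5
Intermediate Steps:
m = 4 (m = 2 + 2 = 4)
Q(f) = -2 (Q(f) = 2 - 1*4 = 2 - 4 = -2)
T(h, t) = -¾ - 4*h*t (T(h, t) = -¾ + t*(h*(-4)) = -¾ + t*(-4*h) = -¾ - 4*h*t)
X = 93/4 (X = -¾ - 4*(-2)*3 = -¾ + 24 = 93/4 ≈ 23.250)
(X + b(-5, -1))⁴ = (93/4 + 1)⁴ = (97/4)⁴ = 88529281/256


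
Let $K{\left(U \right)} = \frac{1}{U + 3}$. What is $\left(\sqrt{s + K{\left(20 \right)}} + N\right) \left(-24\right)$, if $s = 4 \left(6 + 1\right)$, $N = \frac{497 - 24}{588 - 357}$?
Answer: $- \frac{344}{7} - \frac{24 \sqrt{14835}}{23} \approx -176.24$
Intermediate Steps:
$N = \frac{43}{21}$ ($N = \frac{473}{231} = 473 \cdot \frac{1}{231} = \frac{43}{21} \approx 2.0476$)
$s = 28$ ($s = 4 \cdot 7 = 28$)
$K{\left(U \right)} = \frac{1}{3 + U}$
$\left(\sqrt{s + K{\left(20 \right)}} + N\right) \left(-24\right) = \left(\sqrt{28 + \frac{1}{3 + 20}} + \frac{43}{21}\right) \left(-24\right) = \left(\sqrt{28 + \frac{1}{23}} + \frac{43}{21}\right) \left(-24\right) = \left(\sqrt{\frac{645}{23}} + \frac{43}{21}\right) \left(-24\right) = \left(\frac{\sqrt{14835}}{23} + \frac{43}{21}\right) \left(-24\right) = \left(\frac{43}{21} + \frac{\sqrt{14835}}{23}\right) \left(-24\right) = - \frac{344}{7} - \frac{24 \sqrt{14835}}{23}$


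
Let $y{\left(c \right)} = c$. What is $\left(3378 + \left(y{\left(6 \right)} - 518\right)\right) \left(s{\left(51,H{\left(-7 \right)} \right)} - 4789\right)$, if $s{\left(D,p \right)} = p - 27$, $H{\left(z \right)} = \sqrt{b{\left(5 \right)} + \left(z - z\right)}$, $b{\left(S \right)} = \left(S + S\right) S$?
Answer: $-13802656 + 14330 \sqrt{2} \approx -1.3782 \cdot 10^{7}$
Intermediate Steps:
$b{\left(S \right)} = 2 S^{2}$ ($b{\left(S \right)} = 2 S S = 2 S^{2}$)
$H{\left(z \right)} = 5 \sqrt{2}$ ($H{\left(z \right)} = \sqrt{2 \cdot 5^{2} + \left(z - z\right)} = \sqrt{2 \cdot 25 + 0} = \sqrt{50 + 0} = \sqrt{50} = 5 \sqrt{2}$)
$s{\left(D,p \right)} = -27 + p$
$\left(3378 + \left(y{\left(6 \right)} - 518\right)\right) \left(s{\left(51,H{\left(-7 \right)} \right)} - 4789\right) = \left(3378 + \left(6 - 518\right)\right) \left(\left(-27 + 5 \sqrt{2}\right) - 4789\right) = \left(3378 - 512\right) \left(-4816 + 5 \sqrt{2}\right) = 2866 \left(-4816 + 5 \sqrt{2}\right) = -13802656 + 14330 \sqrt{2}$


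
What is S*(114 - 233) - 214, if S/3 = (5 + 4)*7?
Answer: -22705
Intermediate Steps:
S = 189 (S = 3*((5 + 4)*7) = 3*(9*7) = 3*63 = 189)
S*(114 - 233) - 214 = 189*(114 - 233) - 214 = 189*(-119) - 214 = -22491 - 214 = -22705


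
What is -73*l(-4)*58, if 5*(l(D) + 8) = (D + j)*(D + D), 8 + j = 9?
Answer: 67744/5 ≈ 13549.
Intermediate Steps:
j = 1 (j = -8 + 9 = 1)
l(D) = -8 + 2*D*(1 + D)/5 (l(D) = -8 + ((D + 1)*(D + D))/5 = -8 + ((1 + D)*(2*D))/5 = -8 + (2*D*(1 + D))/5 = -8 + 2*D*(1 + D)/5)
-73*l(-4)*58 = -73*(-8 + (⅖)*(-4) + (⅖)*(-4)²)*58 = -73*(-8 - 8/5 + (⅖)*16)*58 = -73*(-8 - 8/5 + 32/5)*58 = -73*(-16/5)*58 = (1168/5)*58 = 67744/5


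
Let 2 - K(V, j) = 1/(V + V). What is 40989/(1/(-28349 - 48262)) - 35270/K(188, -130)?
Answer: -2358309679049/751 ≈ -3.1402e+9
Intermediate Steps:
K(V, j) = 2 - 1/(2*V) (K(V, j) = 2 - 1/(V + V) = 2 - 1/(2*V))
40989/(1/(-28349 - 48262)) - 35270/K(188, -130) = 40989/(1/(-28349 - 48262)) - 35270/(2 - 1/2/188) = 40989/(1/(-76611)) - 35270/(2 - 1/2*1/188) = 40989/(-1/76611) - 35270/(2 - 1/376) = 40989*(-76611) - 35270/751/376 = -3140208279 - 35270*376/751 = -3140208279 - 13261520/751 = -2358309679049/751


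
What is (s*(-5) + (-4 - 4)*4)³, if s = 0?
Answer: -32768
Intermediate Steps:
(s*(-5) + (-4 - 4)*4)³ = (0*(-5) + (-4 - 4)*4)³ = (0 - 8*4)³ = (0 - 32)³ = (-32)³ = -32768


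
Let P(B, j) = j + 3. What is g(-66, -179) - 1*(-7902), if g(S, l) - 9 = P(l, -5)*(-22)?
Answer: 7955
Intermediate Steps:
P(B, j) = 3 + j
g(S, l) = 53 (g(S, l) = 9 + (3 - 5)*(-22) = 9 - 2*(-22) = 9 + 44 = 53)
g(-66, -179) - 1*(-7902) = 53 - 1*(-7902) = 53 + 7902 = 7955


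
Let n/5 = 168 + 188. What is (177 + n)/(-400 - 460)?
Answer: -1957/860 ≈ -2.2756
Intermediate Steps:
n = 1780 (n = 5*(168 + 188) = 5*356 = 1780)
(177 + n)/(-400 - 460) = (177 + 1780)/(-400 - 460) = 1957/(-860) = 1957*(-1/860) = -1957/860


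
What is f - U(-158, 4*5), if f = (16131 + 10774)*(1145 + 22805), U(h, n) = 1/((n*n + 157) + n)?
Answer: 371804230749/577 ≈ 6.4437e+8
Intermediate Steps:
U(h, n) = 1/(157 + n + n**2) (U(h, n) = 1/((n**2 + 157) + n) = 1/((157 + n**2) + n) = 1/(157 + n + n**2))
f = 644374750 (f = 26905*23950 = 644374750)
f - U(-158, 4*5) = 644374750 - 1/(157 + 4*5 + (4*5)**2) = 644374750 - 1/(157 + 20 + 20**2) = 644374750 - 1/(157 + 20 + 400) = 644374750 - 1/577 = 371804230749/577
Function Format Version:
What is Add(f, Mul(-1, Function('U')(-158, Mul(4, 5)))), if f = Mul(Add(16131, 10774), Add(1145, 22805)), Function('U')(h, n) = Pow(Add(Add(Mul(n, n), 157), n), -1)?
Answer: Rational(371804230749, 577) ≈ 6.4437e+8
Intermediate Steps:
Function('U')(h, n) = Pow(Add(157, n, Pow(n, 2)), -1) (Function('U')(h, n) = Pow(Add(Add(Pow(n, 2), 157), n), -1) = Pow(Add(Add(157, Pow(n, 2)), n), -1) = Pow(Add(157, n, Pow(n, 2)), -1))
f = 644374750 (f = Mul(26905, 23950) = 644374750)
Add(f, Mul(-1, Function('U')(-158, Mul(4, 5)))) = Add(644374750, Mul(-1, Pow(Add(157, Mul(4, 5), Pow(Mul(4, 5), 2)), -1))) = Add(644374750, Mul(-1, Pow(Add(157, 20, Pow(20, 2)), -1))) = Add(644374750, Mul(-1, Pow(Add(157, 20, 400), -1))) = Add(644374750, Mul(-1, Pow(577, -1))) = Add(644374750, Mul(-1, Rational(1, 577))) = Add(644374750, Rational(-1, 577)) = Rational(371804230749, 577)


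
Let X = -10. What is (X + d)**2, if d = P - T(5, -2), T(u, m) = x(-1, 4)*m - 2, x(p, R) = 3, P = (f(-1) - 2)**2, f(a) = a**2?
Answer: 1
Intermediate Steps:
P = 1 (P = ((-1)**2 - 2)**2 = (1 - 2)**2 = (-1)**2 = 1)
T(u, m) = -2 + 3*m (T(u, m) = 3*m - 2 = -2 + 3*m)
d = 9 (d = 1 - (-2 + 3*(-2)) = 1 - (-2 - 6) = 1 - 1*(-8) = 1 + 8 = 9)
(X + d)**2 = (-10 + 9)**2 = (-1)**2 = 1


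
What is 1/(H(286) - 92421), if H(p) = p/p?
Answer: -1/92420 ≈ -1.0820e-5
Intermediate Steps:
H(p) = 1
1/(H(286) - 92421) = 1/(1 - 92421) = 1/(-92420) = -1/92420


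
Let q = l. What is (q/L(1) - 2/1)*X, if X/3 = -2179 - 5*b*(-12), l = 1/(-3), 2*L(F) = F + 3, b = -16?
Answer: 40807/2 ≈ 20404.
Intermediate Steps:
L(F) = 3/2 + F/2 (L(F) = (F + 3)/2 = (3 + F)/2 = 3/2 + F/2)
l = -1/3 ≈ -0.33333
q = -1/3 ≈ -0.33333
X = -9417 (X = 3*(-2179 - 5*(-16)*(-12)) = 3*(-2179 - (-80)*(-12)) = 3*(-2179 - 1*960) = 3*(-2179 - 960) = 3*(-3139) = -9417)
(q/L(1) - 2/1)*X = (-1/(3*(3/2 + (1/2)*1)) - 2/1)*(-9417) = (-1/(3*(3/2 + 1/2)) - 2*1)*(-9417) = (-1/3/2 - 2)*(-9417) = (-1/3*1/2 - 2)*(-9417) = (-1/6 - 2)*(-9417) = -13/6*(-9417) = 40807/2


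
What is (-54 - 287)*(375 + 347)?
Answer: -246202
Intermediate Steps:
(-54 - 287)*(375 + 347) = -341*722 = -246202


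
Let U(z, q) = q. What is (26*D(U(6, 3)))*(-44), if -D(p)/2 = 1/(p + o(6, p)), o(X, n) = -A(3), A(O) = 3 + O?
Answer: -2288/3 ≈ -762.67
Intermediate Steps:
o(X, n) = -6 (o(X, n) = -(3 + 3) = -1*6 = -6)
D(p) = -2/(-6 + p) (D(p) = -2/(p - 6) = -2/(-6 + p))
(26*D(U(6, 3)))*(-44) = (26*(-2/(-6 + 3)))*(-44) = (26*(-2/(-3)))*(-44) = (26*(-2*(-⅓)))*(-44) = (26*(⅔))*(-44) = (52/3)*(-44) = -2288/3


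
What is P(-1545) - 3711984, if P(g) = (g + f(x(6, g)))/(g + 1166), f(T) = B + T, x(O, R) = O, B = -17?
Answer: -1406840380/379 ≈ -3.7120e+6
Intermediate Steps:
f(T) = -17 + T
P(g) = (-11 + g)/(1166 + g) (P(g) = (g + (-17 + 6))/(g + 1166) = (g - 11)/(1166 + g) = (-11 + g)/(1166 + g))
P(-1545) - 3711984 = (-11 - 1545)/(1166 - 1545) - 3711984 = -1556/(-379) - 3711984 = -1/379*(-1556) - 3711984 = 1556/379 - 3711984 = -1406840380/379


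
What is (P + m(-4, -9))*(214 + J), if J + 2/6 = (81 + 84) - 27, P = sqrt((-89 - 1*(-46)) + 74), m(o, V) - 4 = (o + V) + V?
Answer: -6330 + 1055*sqrt(31)/3 ≈ -4372.0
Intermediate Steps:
m(o, V) = 4 + o + 2*V (m(o, V) = 4 + ((o + V) + V) = 4 + ((V + o) + V) = 4 + (o + 2*V) = 4 + o + 2*V)
P = sqrt(31) (P = sqrt((-89 + 46) + 74) = sqrt(-43 + 74) = sqrt(31) ≈ 5.5678)
J = 413/3 (J = -1/3 + ((81 + 84) - 27) = -1/3 + (165 - 27) = -1/3 + 138 = 413/3 ≈ 137.67)
(P + m(-4, -9))*(214 + J) = (sqrt(31) + (4 - 4 + 2*(-9)))*(214 + 413/3) = (sqrt(31) + (4 - 4 - 18))*(1055/3) = (sqrt(31) - 18)*(1055/3) = (-18 + sqrt(31))*(1055/3) = -6330 + 1055*sqrt(31)/3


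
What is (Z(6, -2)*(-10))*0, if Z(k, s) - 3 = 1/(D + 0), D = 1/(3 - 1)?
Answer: 0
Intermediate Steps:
D = ½ (D = 1/2 = ½ ≈ 0.50000)
Z(k, s) = 5 (Z(k, s) = 3 + 1/(½ + 0) = 3 + 1/(½) = 3 + 2 = 5)
(Z(6, -2)*(-10))*0 = (5*(-10))*0 = -50*0 = 0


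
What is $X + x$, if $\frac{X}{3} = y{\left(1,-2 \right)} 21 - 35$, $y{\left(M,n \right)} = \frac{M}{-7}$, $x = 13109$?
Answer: $12995$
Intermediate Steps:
$y{\left(M,n \right)} = - \frac{M}{7}$ ($y{\left(M,n \right)} = M \left(- \frac{1}{7}\right) = - \frac{M}{7}$)
$X = -114$ ($X = 3 \left(\left(- \frac{1}{7}\right) 1 \cdot 21 - 35\right) = 3 \left(\left(- \frac{1}{7}\right) 21 - 35\right) = 3 \left(-3 - 35\right) = 3 \left(-38\right) = -114$)
$X + x = -114 + 13109 = 12995$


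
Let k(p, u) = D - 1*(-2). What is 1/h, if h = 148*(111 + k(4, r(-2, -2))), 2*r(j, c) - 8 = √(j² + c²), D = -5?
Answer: 1/15984 ≈ 6.2563e-5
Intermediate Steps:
r(j, c) = 4 + √(c² + j²)/2 (r(j, c) = 4 + √(j² + c²)/2 = 4 + √(c² + j²)/2)
k(p, u) = -3 (k(p, u) = -5 - 1*(-2) = -5 + 2 = -3)
h = 15984 (h = 148*(111 - 3) = 148*108 = 15984)
1/h = 1/15984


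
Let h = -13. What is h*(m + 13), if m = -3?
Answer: -130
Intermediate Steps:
h*(m + 13) = -13*(-3 + 13) = -13*10 = -130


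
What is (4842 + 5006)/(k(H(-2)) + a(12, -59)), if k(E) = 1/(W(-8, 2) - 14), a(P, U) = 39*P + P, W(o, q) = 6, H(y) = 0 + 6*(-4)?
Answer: 78784/3839 ≈ 20.522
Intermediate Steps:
H(y) = -24 (H(y) = 0 - 24 = -24)
a(P, U) = 40*P
k(E) = -⅛ (k(E) = 1/(6 - 14) = 1/(-8) = -⅛)
(4842 + 5006)/(k(H(-2)) + a(12, -59)) = (4842 + 5006)/(-⅛ + 40*12) = 9848/(-⅛ + 480) = 9848/(3839/8) = 9848*(8/3839) = 78784/3839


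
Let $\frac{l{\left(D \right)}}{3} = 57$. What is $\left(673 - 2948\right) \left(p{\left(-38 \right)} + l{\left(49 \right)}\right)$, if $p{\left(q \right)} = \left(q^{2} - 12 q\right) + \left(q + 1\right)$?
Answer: $-4627350$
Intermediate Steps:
$l{\left(D \right)} = 171$ ($l{\left(D \right)} = 3 \cdot 57 = 171$)
$p{\left(q \right)} = 1 + q^{2} - 11 q$ ($p{\left(q \right)} = \left(q^{2} - 12 q\right) + \left(1 + q\right) = 1 + q^{2} - 11 q$)
$\left(673 - 2948\right) \left(p{\left(-38 \right)} + l{\left(49 \right)}\right) = \left(673 - 2948\right) \left(\left(1 + \left(-38\right)^{2} - -418\right) + 171\right) = - 2275 \left(\left(1 + 1444 + 418\right) + 171\right) = - 2275 \left(1863 + 171\right) = \left(-2275\right) 2034 = -4627350$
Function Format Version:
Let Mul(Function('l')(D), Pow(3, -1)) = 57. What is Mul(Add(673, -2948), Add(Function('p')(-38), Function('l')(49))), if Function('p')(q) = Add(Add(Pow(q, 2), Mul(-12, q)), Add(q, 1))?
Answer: -4627350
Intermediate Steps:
Function('l')(D) = 171 (Function('l')(D) = Mul(3, 57) = 171)
Function('p')(q) = Add(1, Pow(q, 2), Mul(-11, q)) (Function('p')(q) = Add(Add(Pow(q, 2), Mul(-12, q)), Add(1, q)) = Add(1, Pow(q, 2), Mul(-11, q)))
Mul(Add(673, -2948), Add(Function('p')(-38), Function('l')(49))) = Mul(Add(673, -2948), Add(Add(1, Pow(-38, 2), Mul(-11, -38)), 171)) = Mul(-2275, Add(Add(1, 1444, 418), 171)) = Mul(-2275, Add(1863, 171)) = Mul(-2275, 2034) = -4627350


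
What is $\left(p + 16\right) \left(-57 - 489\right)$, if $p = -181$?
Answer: $90090$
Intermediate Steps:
$\left(p + 16\right) \left(-57 - 489\right) = \left(-181 + 16\right) \left(-57 - 489\right) = \left(-165\right) \left(-546\right) = 90090$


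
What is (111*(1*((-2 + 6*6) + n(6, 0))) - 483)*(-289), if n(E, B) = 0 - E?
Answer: -758625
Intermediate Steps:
n(E, B) = -E
(111*(1*((-2 + 6*6) + n(6, 0))) - 483)*(-289) = (111*(1*((-2 + 6*6) - 1*6)) - 483)*(-289) = (111*(1*((-2 + 36) - 6)) - 483)*(-289) = (111*(1*(34 - 6)) - 483)*(-289) = (111*(1*28) - 483)*(-289) = (111*28 - 483)*(-289) = (3108 - 483)*(-289) = 2625*(-289) = -758625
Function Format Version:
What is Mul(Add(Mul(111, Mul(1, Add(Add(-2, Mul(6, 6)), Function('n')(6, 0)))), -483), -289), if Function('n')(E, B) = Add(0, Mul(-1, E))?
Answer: -758625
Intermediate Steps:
Function('n')(E, B) = Mul(-1, E)
Mul(Add(Mul(111, Mul(1, Add(Add(-2, Mul(6, 6)), Function('n')(6, 0)))), -483), -289) = Mul(Add(Mul(111, Mul(1, Add(Add(-2, Mul(6, 6)), Mul(-1, 6)))), -483), -289) = Mul(Add(Mul(111, Mul(1, Add(Add(-2, 36), -6))), -483), -289) = Mul(Add(Mul(111, Mul(1, Add(34, -6))), -483), -289) = Mul(Add(Mul(111, Mul(1, 28)), -483), -289) = Mul(Add(Mul(111, 28), -483), -289) = Mul(Add(3108, -483), -289) = Mul(2625, -289) = -758625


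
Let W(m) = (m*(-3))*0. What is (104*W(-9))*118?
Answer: 0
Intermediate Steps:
W(m) = 0 (W(m) = -3*m*0 = 0)
(104*W(-9))*118 = (104*0)*118 = 0*118 = 0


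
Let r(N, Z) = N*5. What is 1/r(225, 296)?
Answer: 1/1125 ≈ 0.00088889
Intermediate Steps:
r(N, Z) = 5*N
1/r(225, 296) = 1/(5*225) = 1/1125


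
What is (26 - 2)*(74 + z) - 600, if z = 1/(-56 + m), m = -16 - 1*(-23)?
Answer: 57600/49 ≈ 1175.5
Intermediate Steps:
m = 7 (m = -16 + 23 = 7)
z = -1/49 (z = 1/(-56 + 7) = 1/(-49) = -1/49 ≈ -0.020408)
(26 - 2)*(74 + z) - 600 = (26 - 2)*(74 - 1/49) - 600 = 24*(3625/49) - 150*4 = 87000/49 - 600 = 57600/49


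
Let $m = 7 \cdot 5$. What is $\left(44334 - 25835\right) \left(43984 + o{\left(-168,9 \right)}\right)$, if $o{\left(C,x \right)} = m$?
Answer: $814307481$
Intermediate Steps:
$m = 35$
$o{\left(C,x \right)} = 35$
$\left(44334 - 25835\right) \left(43984 + o{\left(-168,9 \right)}\right) = \left(44334 - 25835\right) \left(43984 + 35\right) = 18499 \cdot 44019 = 814307481$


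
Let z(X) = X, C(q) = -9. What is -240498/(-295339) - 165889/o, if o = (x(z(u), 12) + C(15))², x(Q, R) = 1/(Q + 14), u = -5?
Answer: -3966933613851/1890169600 ≈ -2098.7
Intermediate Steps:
x(Q, R) = 1/(14 + Q)
o = 6400/81 (o = (1/(14 - 5) - 9)² = (1/9 - 9)² = (⅑ - 9)² = (-80/9)² = 6400/81 ≈ 79.012)
-240498/(-295339) - 165889/o = -240498/(-295339) - 165889/6400/81 = -240498*(-1/295339) - 165889*81/6400 = 240498/295339 - 13437009/6400 = -3966933613851/1890169600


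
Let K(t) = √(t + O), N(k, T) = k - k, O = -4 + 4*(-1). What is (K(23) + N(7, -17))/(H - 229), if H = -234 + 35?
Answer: -√15/428 ≈ -0.0090490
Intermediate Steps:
O = -8 (O = -4 - 4 = -8)
N(k, T) = 0
K(t) = √(-8 + t) (K(t) = √(t - 8) = √(-8 + t))
H = -199
(K(23) + N(7, -17))/(H - 229) = (√(-8 + 23) + 0)/(-199 - 229) = (√15 + 0)/(-428) = √15*(-1/428) = -√15/428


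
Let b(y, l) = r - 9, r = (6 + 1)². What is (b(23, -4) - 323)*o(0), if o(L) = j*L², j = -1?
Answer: 0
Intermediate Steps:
r = 49 (r = 7² = 49)
b(y, l) = 40 (b(y, l) = 49 - 9 = 40)
o(L) = -L²
(b(23, -4) - 323)*o(0) = (40 - 323)*(-1*0²) = -(-283)*0 = -283*0 = 0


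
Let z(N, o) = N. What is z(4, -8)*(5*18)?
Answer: 360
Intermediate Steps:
z(4, -8)*(5*18) = 4*(5*18) = 4*90 = 360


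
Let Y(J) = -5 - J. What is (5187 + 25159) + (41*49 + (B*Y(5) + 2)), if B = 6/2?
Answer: 32327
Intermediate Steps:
B = 3 (B = 6*(½) = 3)
(5187 + 25159) + (41*49 + (B*Y(5) + 2)) = (5187 + 25159) + (41*49 + (3*(-5 - 1*5) + 2)) = 30346 + (2009 + (3*(-5 - 5) + 2)) = 30346 + (2009 + (3*(-10) + 2)) = 30346 + (2009 + (-30 + 2)) = 30346 + (2009 - 28) = 30346 + 1981 = 32327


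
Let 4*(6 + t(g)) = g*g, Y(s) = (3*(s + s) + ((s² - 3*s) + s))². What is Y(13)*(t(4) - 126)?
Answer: -6251648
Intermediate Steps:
Y(s) = (s² + 4*s)² (Y(s) = (3*(2*s) + (s² - 2*s))² = (6*s + (s² - 2*s))² = (s² + 4*s)²)
t(g) = -6 + g²/4 (t(g) = -6 + (g*g)/4 = -6 + g²/4)
Y(13)*(t(4) - 126) = (13²*(4 + 13)²)*((-6 + (¼)*4²) - 126) = (169*17²)*((-6 + (¼)*16) - 126) = (169*289)*((-6 + 4) - 126) = 48841*(-2 - 126) = 48841*(-128) = -6251648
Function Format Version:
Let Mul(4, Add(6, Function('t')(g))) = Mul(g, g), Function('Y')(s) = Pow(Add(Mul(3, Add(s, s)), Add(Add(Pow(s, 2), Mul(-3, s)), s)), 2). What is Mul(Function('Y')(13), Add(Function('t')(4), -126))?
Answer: -6251648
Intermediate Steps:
Function('Y')(s) = Pow(Add(Pow(s, 2), Mul(4, s)), 2) (Function('Y')(s) = Pow(Add(Mul(3, Mul(2, s)), Add(Pow(s, 2), Mul(-2, s))), 2) = Pow(Add(Mul(6, s), Add(Pow(s, 2), Mul(-2, s))), 2) = Pow(Add(Pow(s, 2), Mul(4, s)), 2))
Function('t')(g) = Add(-6, Mul(Rational(1, 4), Pow(g, 2))) (Function('t')(g) = Add(-6, Mul(Rational(1, 4), Mul(g, g))) = Add(-6, Mul(Rational(1, 4), Pow(g, 2))))
Mul(Function('Y')(13), Add(Function('t')(4), -126)) = Mul(Mul(Pow(13, 2), Pow(Add(4, 13), 2)), Add(Add(-6, Mul(Rational(1, 4), Pow(4, 2))), -126)) = Mul(Mul(169, Pow(17, 2)), Add(Add(-6, Mul(Rational(1, 4), 16)), -126)) = Mul(Mul(169, 289), Add(Add(-6, 4), -126)) = Mul(48841, Add(-2, -126)) = Mul(48841, -128) = -6251648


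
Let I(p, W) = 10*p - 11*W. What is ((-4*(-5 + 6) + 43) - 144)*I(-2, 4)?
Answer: 6720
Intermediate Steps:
I(p, W) = -11*W + 10*p
((-4*(-5 + 6) + 43) - 144)*I(-2, 4) = ((-4*(-5 + 6) + 43) - 144)*(-11*4 + 10*(-2)) = ((-4*1 + 43) - 144)*(-44 - 20) = ((-4 + 43) - 144)*(-64) = (39 - 144)*(-64) = -105*(-64) = 6720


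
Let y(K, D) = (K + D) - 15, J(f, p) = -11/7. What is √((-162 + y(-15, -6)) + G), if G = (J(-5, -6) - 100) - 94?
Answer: I*√19285/7 ≈ 19.839*I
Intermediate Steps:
J(f, p) = -11/7 (J(f, p) = -11*⅐ = -11/7)
y(K, D) = -15 + D + K (y(K, D) = (D + K) - 15 = -15 + D + K)
G = -1369/7 (G = (-11/7 - 100) - 94 = -711/7 - 94 = -1369/7 ≈ -195.57)
√((-162 + y(-15, -6)) + G) = √((-162 + (-15 - 6 - 15)) - 1369/7) = √((-162 - 36) - 1369/7) = √(-198 - 1369/7) = √(-2755/7) = I*√19285/7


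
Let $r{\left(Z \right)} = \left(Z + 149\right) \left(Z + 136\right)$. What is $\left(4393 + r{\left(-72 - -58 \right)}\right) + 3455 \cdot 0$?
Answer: $20863$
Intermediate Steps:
$r{\left(Z \right)} = \left(136 + Z\right) \left(149 + Z\right)$ ($r{\left(Z \right)} = \left(149 + Z\right) \left(136 + Z\right) = \left(136 + Z\right) \left(149 + Z\right)$)
$\left(4393 + r{\left(-72 - -58 \right)}\right) + 3455 \cdot 0 = \left(4393 + \left(20264 + \left(-72 - -58\right)^{2} + 285 \left(-72 - -58\right)\right)\right) + 3455 \cdot 0 = \left(4393 + \left(20264 + \left(-72 + 58\right)^{2} + 285 \left(-72 + 58\right)\right)\right) + 0 = \left(4393 + \left(20264 + \left(-14\right)^{2} + 285 \left(-14\right)\right)\right) + 0 = \left(4393 + \left(20264 + 196 - 3990\right)\right) + 0 = \left(4393 + 16470\right) + 0 = 20863 + 0 = 20863$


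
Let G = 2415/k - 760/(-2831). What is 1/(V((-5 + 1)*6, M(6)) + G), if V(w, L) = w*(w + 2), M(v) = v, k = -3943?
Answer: 587507/310001581 ≈ 0.0018952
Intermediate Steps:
V(w, L) = w*(2 + w)
G = -202115/587507 (G = 2415/(-3943) - 760/(-2831) = 2415*(-1/3943) - 760*(-1/2831) = -2415/3943 + 40/149 = -202115/587507 ≈ -0.34402)
1/(V((-5 + 1)*6, M(6)) + G) = 1/(((-5 + 1)*6)*(2 + (-5 + 1)*6) - 202115/587507) = 1/((-4*6)*(2 - 4*6) - 202115/587507) = 1/(-24*(2 - 24) - 202115/587507) = 1/(-24*(-22) - 202115/587507) = 1/(528 - 202115/587507) = 1/(310001581/587507) = 587507/310001581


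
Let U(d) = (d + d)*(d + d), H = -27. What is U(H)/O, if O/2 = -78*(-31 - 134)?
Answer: 81/715 ≈ 0.11329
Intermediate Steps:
O = 25740 (O = 2*(-78*(-31 - 134)) = 2*(-78*(-165)) = 2*12870 = 25740)
U(d) = 4*d**2 (U(d) = (2*d)*(2*d) = 4*d**2)
U(H)/O = (4*(-27)**2)/25740 = (4*729)*(1/25740) = 2916*(1/25740) = 81/715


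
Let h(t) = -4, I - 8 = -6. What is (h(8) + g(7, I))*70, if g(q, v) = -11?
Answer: -1050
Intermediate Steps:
I = 2 (I = 8 - 6 = 2)
(h(8) + g(7, I))*70 = (-4 - 11)*70 = -15*70 = -1050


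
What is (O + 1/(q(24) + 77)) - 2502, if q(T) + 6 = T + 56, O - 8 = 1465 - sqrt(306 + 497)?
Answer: -155378/151 - sqrt(803) ≈ -1057.3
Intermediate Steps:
O = 1473 - sqrt(803) (O = 8 + (1465 - sqrt(306 + 497)) = 8 + (1465 - sqrt(803)) = 1473 - sqrt(803) ≈ 1444.7)
q(T) = 50 + T (q(T) = -6 + (T + 56) = -6 + (56 + T) = 50 + T)
(O + 1/(q(24) + 77)) - 2502 = ((1473 - sqrt(803)) + 1/((50 + 24) + 77)) - 2502 = ((1473 - sqrt(803)) + 1/(74 + 77)) - 2502 = ((1473 - sqrt(803)) + 1/151) - 2502 = (222424/151 - sqrt(803)) - 2502 = -155378/151 - sqrt(803)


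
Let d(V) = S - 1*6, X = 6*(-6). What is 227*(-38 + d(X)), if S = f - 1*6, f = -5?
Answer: -12485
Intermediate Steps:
S = -11 (S = -5 - 1*6 = -5 - 6 = -11)
X = -36
d(V) = -17 (d(V) = -11 - 1*6 = -11 - 6 = -17)
227*(-38 + d(X)) = 227*(-38 - 17) = 227*(-55) = -12485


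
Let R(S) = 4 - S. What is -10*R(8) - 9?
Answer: 31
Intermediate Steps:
-10*R(8) - 9 = -10*(4 - 1*8) - 9 = -10*(4 - 8) - 9 = -10*(-4) - 9 = 40 - 9 = 31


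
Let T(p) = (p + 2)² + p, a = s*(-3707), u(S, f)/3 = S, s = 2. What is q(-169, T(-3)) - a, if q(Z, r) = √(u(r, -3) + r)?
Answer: 7414 + 2*I*√2 ≈ 7414.0 + 2.8284*I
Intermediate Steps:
u(S, f) = 3*S
a = -7414 (a = 2*(-3707) = -7414)
T(p) = p + (2 + p)² (T(p) = (2 + p)² + p = p + (2 + p)²)
q(Z, r) = 2*√r (q(Z, r) = √(3*r + r) = √(4*r) = 2*√r)
q(-169, T(-3)) - a = 2*√(-3 + (2 - 3)²) - 1*(-7414) = 2*√(-3 + (-1)²) + 7414 = 2*√(-3 + 1) + 7414 = 2*√(-2) + 7414 = 2*(I*√2) + 7414 = 2*I*√2 + 7414 = 7414 + 2*I*√2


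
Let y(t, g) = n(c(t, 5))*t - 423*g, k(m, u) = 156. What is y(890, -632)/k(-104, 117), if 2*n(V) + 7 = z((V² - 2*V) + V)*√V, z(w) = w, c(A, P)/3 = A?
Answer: 264221/156 + 528528725*√2670/26 ≈ 1.0504e+9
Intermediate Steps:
c(A, P) = 3*A
n(V) = -7/2 + √V*(V² - V)/2 (n(V) = -7/2 + (((V² - 2*V) + V)*√V)/2 = -7/2 + ((V² - V)*√V)/2 = -7/2 + (√V*(V² - V))/2 = -7/2 + √V*(V² - V)/2)
y(t, g) = -423*g + t*(-7/2 + 3*√3*t^(3/2)*(-1 + 3*t)/2) (y(t, g) = (-7/2 + (3*t)^(3/2)*(-1 + 3*t)/2)*t - 423*g = (-7/2 + (3*√3*t^(3/2))*(-1 + 3*t)/2)*t - 423*g = (-7/2 + 3*√3*t^(3/2)*(-1 + 3*t)/2)*t - 423*g = t*(-7/2 + 3*√3*t^(3/2)*(-1 + 3*t)/2) - 423*g = -423*g + t*(-7/2 + 3*√3*t^(3/2)*(-1 + 3*t)/2))
y(890, -632)/k(-104, 117) = (-423*(-632) + (½)*890*(-7 + √3*890^(3/2)*(-3 + 9*890)))/156 = (267336 + (½)*890*(-7 + √3*(890*√890)*(-3 + 8010)))*(1/156) = (267336 + (½)*890*(-7 + √3*(890*√890)*8007))*(1/156) = (267336 + (½)*890*(-7 + 7126230*√2670))*(1/156) = (267336 + (-3115 + 3171172350*√2670))*(1/156) = (264221 + 3171172350*√2670)*(1/156) = 264221/156 + 528528725*√2670/26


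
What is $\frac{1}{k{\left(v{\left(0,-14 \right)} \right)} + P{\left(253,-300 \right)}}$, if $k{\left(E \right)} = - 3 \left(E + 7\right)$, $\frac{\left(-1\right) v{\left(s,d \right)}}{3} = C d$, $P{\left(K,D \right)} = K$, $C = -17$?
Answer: $\frac{1}{2374} \approx 0.00042123$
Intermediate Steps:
$v{\left(s,d \right)} = 51 d$ ($v{\left(s,d \right)} = - 3 \left(- 17 d\right) = 51 d$)
$k{\left(E \right)} = -21 - 3 E$ ($k{\left(E \right)} = - 3 \left(7 + E\right) = -21 - 3 E$)
$\frac{1}{k{\left(v{\left(0,-14 \right)} \right)} + P{\left(253,-300 \right)}} = \frac{1}{\left(-21 - 3 \cdot 51 \left(-14\right)\right) + 253} = \frac{1}{\left(-21 - -2142\right) + 253} = \frac{1}{\left(-21 + 2142\right) + 253} = \frac{1}{2121 + 253} = \frac{1}{2374}$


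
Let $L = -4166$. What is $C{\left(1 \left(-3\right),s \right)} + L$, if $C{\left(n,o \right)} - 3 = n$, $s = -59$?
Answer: $-4166$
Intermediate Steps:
$C{\left(n,o \right)} = 3 + n$
$C{\left(1 \left(-3\right),s \right)} + L = \left(3 + 1 \left(-3\right)\right) - 4166 = \left(3 - 3\right) - 4166 = 0 - 4166 = -4166$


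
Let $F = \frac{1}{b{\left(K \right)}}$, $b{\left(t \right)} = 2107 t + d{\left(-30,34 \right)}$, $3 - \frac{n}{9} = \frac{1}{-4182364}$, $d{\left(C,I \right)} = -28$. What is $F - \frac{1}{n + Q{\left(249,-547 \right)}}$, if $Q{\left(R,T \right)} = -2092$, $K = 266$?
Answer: $\frac{2352575567627}{4840234000996534} \approx 0.00048605$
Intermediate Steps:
$n = \frac{112923837}{4182364}$ ($n = 27 - \frac{9}{-4182364} = 27 - - \frac{9}{4182364} = 27 + \frac{9}{4182364} = \frac{112923837}{4182364} \approx 27.0$)
$b{\left(t \right)} = -28 + 2107 t$ ($b{\left(t \right)} = 2107 t - 28 = -28 + 2107 t$)
$F = \frac{1}{560434}$ ($F = \frac{1}{-28 + 2107 \cdot 266} = \frac{1}{-28 + 560462} = \frac{1}{560434} \approx 1.7843 \cdot 10^{-6}$)
$F - \frac{1}{n + Q{\left(249,-547 \right)}} = \frac{1}{560434} - \frac{1}{\frac{112923837}{4182364} - 2092} = \frac{1}{560434} - \frac{1}{- \frac{8636581651}{4182364}} = \frac{1}{560434} - - \frac{4182364}{8636581651} = \frac{1}{560434} + \frac{4182364}{8636581651} = \frac{2352575567627}{4840234000996534}$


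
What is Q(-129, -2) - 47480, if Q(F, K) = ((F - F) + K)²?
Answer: -47476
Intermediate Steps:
Q(F, K) = K² (Q(F, K) = (0 + K)² = K²)
Q(-129, -2) - 47480 = (-2)² - 47480 = 4 - 47480 = -47476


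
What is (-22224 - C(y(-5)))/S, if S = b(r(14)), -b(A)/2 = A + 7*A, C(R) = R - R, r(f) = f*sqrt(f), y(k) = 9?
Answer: 1389*sqrt(14)/196 ≈ 26.516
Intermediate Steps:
r(f) = f**(3/2)
C(R) = 0
b(A) = -16*A (b(A) = -2*(A + 7*A) = -16*A)
S = -224*sqrt(14) ≈ -838.13
(-22224 - C(y(-5)))/S = (-22224 - 1*0)/((-224*sqrt(14))) = (-22224 + 0)*(-sqrt(14)/3136) = -(-1389)*sqrt(14)/196 = 1389*sqrt(14)/196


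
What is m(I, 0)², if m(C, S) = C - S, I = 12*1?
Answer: 144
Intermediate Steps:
I = 12
m(I, 0)² = (12 - 1*0)² = (12 + 0)² = 12² = 144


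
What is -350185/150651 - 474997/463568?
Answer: -233893333127/69836982768 ≈ -3.3491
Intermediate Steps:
-350185/150651 - 474997/463568 = -233893333127/69836982768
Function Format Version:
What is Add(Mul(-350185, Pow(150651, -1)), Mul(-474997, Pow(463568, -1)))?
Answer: Rational(-233893333127, 69836982768) ≈ -3.3491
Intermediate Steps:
Add(Mul(-350185, Pow(150651, -1)), Mul(-474997, Pow(463568, -1))) = Add(Mul(-350185, Rational(1, 150651)), Mul(-474997, Rational(1, 463568))) = Add(Rational(-350185, 150651), Rational(-474997, 463568)) = Rational(-233893333127, 69836982768)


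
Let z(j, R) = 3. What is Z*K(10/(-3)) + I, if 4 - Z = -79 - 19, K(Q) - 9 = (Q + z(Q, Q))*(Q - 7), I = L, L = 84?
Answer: 4060/3 ≈ 1353.3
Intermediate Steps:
I = 84
K(Q) = 9 + (-7 + Q)*(3 + Q) (K(Q) = 9 + (Q + 3)*(Q - 7) = 9 + (3 + Q)*(-7 + Q) = 9 + (-7 + Q)*(3 + Q))
Z = 102 (Z = 4 - (-79 - 19) = 4 - 1*(-98) = 4 + 98 = 102)
Z*K(10/(-3)) + I = 102*(-12 + (10/(-3))² - 40/(-3)) + 84 = 102*(-12 + (10*(-⅓))² - 40*(-1)/3) + 84 = 102*(-12 + (-10/3)² - 4*(-10/3)) + 84 = 102*(-12 + 100/9 + 40/3) + 84 = 102*(112/9) + 84 = 3808/3 + 84 = 4060/3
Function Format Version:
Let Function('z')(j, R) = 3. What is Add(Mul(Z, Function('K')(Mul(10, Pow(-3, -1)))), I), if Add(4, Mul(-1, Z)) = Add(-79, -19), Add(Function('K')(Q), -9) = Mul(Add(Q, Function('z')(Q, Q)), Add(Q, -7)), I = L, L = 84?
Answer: Rational(4060, 3) ≈ 1353.3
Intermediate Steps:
I = 84
Function('K')(Q) = Add(9, Mul(Add(-7, Q), Add(3, Q))) (Function('K')(Q) = Add(9, Mul(Add(Q, 3), Add(Q, -7))) = Add(9, Mul(Add(3, Q), Add(-7, Q))) = Add(9, Mul(Add(-7, Q), Add(3, Q))))
Z = 102 (Z = Add(4, Mul(-1, Add(-79, -19))) = Add(4, Mul(-1, -98)) = Add(4, 98) = 102)
Add(Mul(Z, Function('K')(Mul(10, Pow(-3, -1)))), I) = Add(Mul(102, Add(-12, Pow(Mul(10, Pow(-3, -1)), 2), Mul(-4, Mul(10, Pow(-3, -1))))), 84) = Add(Mul(102, Add(-12, Pow(Mul(10, Rational(-1, 3)), 2), Mul(-4, Mul(10, Rational(-1, 3))))), 84) = Add(Mul(102, Add(-12, Pow(Rational(-10, 3), 2), Mul(-4, Rational(-10, 3)))), 84) = Add(Mul(102, Add(-12, Rational(100, 9), Rational(40, 3))), 84) = Add(Mul(102, Rational(112, 9)), 84) = Add(Rational(3808, 3), 84) = Rational(4060, 3)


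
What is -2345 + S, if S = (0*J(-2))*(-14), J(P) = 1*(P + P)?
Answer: -2345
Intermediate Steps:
J(P) = 2*P (J(P) = 1*(2*P) = 2*P)
S = 0 (S = (0*(2*(-2)))*(-14) = (0*(-4))*(-14) = 0*(-14) = 0)
-2345 + S = -2345 + 0 = -2345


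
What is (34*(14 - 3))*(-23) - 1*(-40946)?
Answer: 32344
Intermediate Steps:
(34*(14 - 3))*(-23) - 1*(-40946) = (34*11)*(-23) + 40946 = 374*(-23) + 40946 = -8602 + 40946 = 32344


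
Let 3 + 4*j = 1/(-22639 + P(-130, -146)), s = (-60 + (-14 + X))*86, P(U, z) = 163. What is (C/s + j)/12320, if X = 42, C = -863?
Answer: -6748591/190510172160 ≈ -3.5424e-5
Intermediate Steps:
s = -2752 (s = (-60 + (-14 + 42))*86 = (-60 + 28)*86 = -32*86 = -2752)
j = -67429/89904 (j = -3/4 + 1/(4*(-22639 + 163)) = -3/4 + (1/4)/(-22476) = -3/4 + (1/4)*(-1/22476) = -3/4 - 1/89904 = -67429/89904 ≈ -0.75001)
(C/s + j)/12320 = (-863/(-2752) - 67429/89904)/12320 = (-863*(-1/2752) - 67429/89904)*(1/12320) = (863/2752 - 67429/89904)*(1/12320) = -6748591/15463488*1/12320 = -6748591/190510172160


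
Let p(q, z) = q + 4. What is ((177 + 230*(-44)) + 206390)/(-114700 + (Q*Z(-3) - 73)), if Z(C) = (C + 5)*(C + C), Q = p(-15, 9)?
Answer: -196447/114641 ≈ -1.7136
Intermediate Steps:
p(q, z) = 4 + q
Q = -11 (Q = 4 - 15 = -11)
Z(C) = 2*C*(5 + C) (Z(C) = (5 + C)*(2*C) = 2*C*(5 + C))
((177 + 230*(-44)) + 206390)/(-114700 + (Q*Z(-3) - 73)) = ((177 + 230*(-44)) + 206390)/(-114700 + (-22*(-3)*(5 - 3) - 73)) = ((177 - 10120) + 206390)/(-114700 + (-22*(-3)*2 - 73)) = (-9943 + 206390)/(-114700 + (-11*(-12) - 73)) = 196447/(-114700 + (132 - 73)) = 196447/(-114700 + 59) = 196447/(-114641) = 196447*(-1/114641) = -196447/114641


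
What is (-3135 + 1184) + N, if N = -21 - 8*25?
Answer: -2172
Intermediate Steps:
N = -221 (N = -21 - 200 = -221)
(-3135 + 1184) + N = (-3135 + 1184) - 221 = -1951 - 221 = -2172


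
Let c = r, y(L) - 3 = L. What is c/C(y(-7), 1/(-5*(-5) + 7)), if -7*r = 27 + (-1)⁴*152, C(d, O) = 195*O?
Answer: -5728/1365 ≈ -4.1963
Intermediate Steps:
y(L) = 3 + L
r = -179/7 (r = -(27 + (-1)⁴*152)/7 = -(27 + 1*152)/7 = -(27 + 152)/7 = -⅐*179 = -179/7 ≈ -25.571)
c = -179/7 ≈ -25.571
c/C(y(-7), 1/(-5*(-5) + 7)) = -179/(7*(195/(-5*(-5) + 7))) = -179/(7*(195/(25 + 7))) = -179/(7*(195/32)) = -179/(7*(195*(1/32))) = -179/(7*195/32) = -179/7*32/195 = -5728/1365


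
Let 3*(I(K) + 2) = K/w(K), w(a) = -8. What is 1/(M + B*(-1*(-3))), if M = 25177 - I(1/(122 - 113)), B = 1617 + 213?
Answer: 216/6624505 ≈ 3.2606e-5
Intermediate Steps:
B = 1830
I(K) = -2 - K/24 (I(K) = -2 + (K/(-8))/3 = -2 + (K*(-1/8))/3 = -2 + (-K/8)/3 = -2 - K/24)
M = 5438665/216 (M = 25177 - (-2 - 1/(24*(122 - 113))) = 25177 - (-2 - 1/24/9) = 25177 - (-2 - 1/24*1/9) = 25177 - (-2 - 1/216) = 25177 - 1*(-433/216) = 25177 + 433/216 = 5438665/216 ≈ 25179.)
1/(M + B*(-1*(-3))) = 1/(5438665/216 + 1830*(-1*(-3))) = 1/(5438665/216 + 1830*3) = 1/(5438665/216 + 5490) = 1/(6624505/216) = 216/6624505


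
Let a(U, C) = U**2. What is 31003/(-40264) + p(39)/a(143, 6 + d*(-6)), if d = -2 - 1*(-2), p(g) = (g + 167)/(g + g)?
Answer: -3531583763/4587283272 ≈ -0.76986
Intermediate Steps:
p(g) = (167 + g)/(2*g) (p(g) = (167 + g)/((2*g)) = (167 + g)*(1/(2*g)) = (167 + g)/(2*g))
d = 0 (d = -2 + 2 = 0)
31003/(-40264) + p(39)/a(143, 6 + d*(-6)) = 31003/(-40264) + ((1/2)*(167 + 39)/39)/(143**2) = 31003*(-1/40264) + ((1/2)*(1/39)*206)/20449 = -4429/5752 + (103/39)*(1/20449) = -4429/5752 + 103/797511 = -3531583763/4587283272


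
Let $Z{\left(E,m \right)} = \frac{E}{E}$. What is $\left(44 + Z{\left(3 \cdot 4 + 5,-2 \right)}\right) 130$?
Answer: $5850$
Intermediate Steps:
$Z{\left(E,m \right)} = 1$
$\left(44 + Z{\left(3 \cdot 4 + 5,-2 \right)}\right) 130 = \left(44 + 1\right) 130 = 45 \cdot 130 = 5850$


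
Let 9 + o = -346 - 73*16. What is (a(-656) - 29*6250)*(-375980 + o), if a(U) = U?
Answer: 68670060718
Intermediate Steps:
o = -1523 (o = -9 + (-346 - 73*16) = -9 + (-346 - 1168) = -9 - 1514 = -1523)
(a(-656) - 29*6250)*(-375980 + o) = (-656 - 29*6250)*(-375980 - 1523) = (-656 - 181250)*(-377503) = -181906*(-377503) = 68670060718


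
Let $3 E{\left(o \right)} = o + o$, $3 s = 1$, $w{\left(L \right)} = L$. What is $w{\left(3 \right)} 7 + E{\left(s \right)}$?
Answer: $\frac{191}{9} \approx 21.222$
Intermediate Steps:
$s = \frac{1}{3}$ ($s = \frac{1}{3} \cdot 1 = \frac{1}{3} \approx 0.33333$)
$E{\left(o \right)} = \frac{2 o}{3}$ ($E{\left(o \right)} = \frac{o + o}{3} = \frac{2 o}{3}$)
$w{\left(3 \right)} 7 + E{\left(s \right)} = 3 \cdot 7 + \frac{2}{3} \cdot \frac{1}{3} = 21 + \frac{2}{9} = \frac{191}{9}$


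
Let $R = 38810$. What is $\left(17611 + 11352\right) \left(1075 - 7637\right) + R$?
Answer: $-190016396$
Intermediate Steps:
$\left(17611 + 11352\right) \left(1075 - 7637\right) + R = \left(17611 + 11352\right) \left(1075 - 7637\right) + 38810 = 28963 \left(-6562\right) + 38810 = -190055206 + 38810 = -190016396$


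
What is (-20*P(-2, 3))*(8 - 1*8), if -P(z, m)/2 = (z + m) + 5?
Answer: 0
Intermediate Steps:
P(z, m) = -10 - 2*m - 2*z (P(z, m) = -2*((z + m) + 5) = -2*((m + z) + 5) = -2*(5 + m + z) = -10 - 2*m - 2*z)
(-20*P(-2, 3))*(8 - 1*8) = (-20*(-10 - 2*3 - 2*(-2)))*(8 - 1*8) = (-20*(-10 - 6 + 4))*(8 - 8) = -20*(-12)*0 = 240*0 = 0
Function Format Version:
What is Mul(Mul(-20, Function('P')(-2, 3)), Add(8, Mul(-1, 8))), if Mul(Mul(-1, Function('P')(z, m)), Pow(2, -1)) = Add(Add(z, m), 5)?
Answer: 0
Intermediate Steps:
Function('P')(z, m) = Add(-10, Mul(-2, m), Mul(-2, z)) (Function('P')(z, m) = Mul(-2, Add(Add(z, m), 5)) = Mul(-2, Add(Add(m, z), 5)) = Mul(-2, Add(5, m, z)) = Add(-10, Mul(-2, m), Mul(-2, z)))
Mul(Mul(-20, Function('P')(-2, 3)), Add(8, Mul(-1, 8))) = Mul(Mul(-20, Add(-10, Mul(-2, 3), Mul(-2, -2))), Add(8, Mul(-1, 8))) = Mul(Mul(-20, Add(-10, -6, 4)), Add(8, -8)) = Mul(Mul(-20, -12), 0) = Mul(240, 0) = 0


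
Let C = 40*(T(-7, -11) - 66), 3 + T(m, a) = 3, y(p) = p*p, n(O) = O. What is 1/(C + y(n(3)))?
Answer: -1/2631 ≈ -0.00038008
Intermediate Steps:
y(p) = p**2
T(m, a) = 0 (T(m, a) = -3 + 3 = 0)
C = -2640 (C = 40*(0 - 66) = 40*(-66) = -2640)
1/(C + y(n(3))) = 1/(-2640 + 3**2) = 1/(-2640 + 9) = 1/(-2631) = -1/2631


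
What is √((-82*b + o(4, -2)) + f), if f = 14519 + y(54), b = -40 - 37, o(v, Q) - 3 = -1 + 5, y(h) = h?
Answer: √20894 ≈ 144.55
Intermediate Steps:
o(v, Q) = 7 (o(v, Q) = 3 + (-1 + 5) = 3 + 4 = 7)
b = -77
f = 14573 (f = 14519 + 54 = 14573)
√((-82*b + o(4, -2)) + f) = √((-82*(-77) + 7) + 14573) = √((6314 + 7) + 14573) = √(6321 + 14573) = √20894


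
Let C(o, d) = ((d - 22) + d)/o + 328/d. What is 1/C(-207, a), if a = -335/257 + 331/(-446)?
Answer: -309076560981/49518343732541 ≈ -0.0062417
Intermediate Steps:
a = -234477/114622 (a = -335*1/257 + 331*(-1/446) = -335/257 - 331/446 = -234477/114622 ≈ -2.0457)
C(o, d) = 328/d + (-22 + 2*d)/o (C(o, d) = ((-22 + d) + d)/o + 328/d = (-22 + 2*d)/o + 328/d = 328/d + (-22 + 2*d)/o)
1/C(-207, a) = 1/(-22/(-207) + 328/(-234477/114622) + 2*(-234477/114622)/(-207)) = 1/(-22*(-1/207) + 328*(-114622/234477) + 2*(-234477/114622)*(-1/207)) = 1/(22/207 - 37596016/234477 + 26053/1318153) = 1/(-49518343732541/309076560981) = -309076560981/49518343732541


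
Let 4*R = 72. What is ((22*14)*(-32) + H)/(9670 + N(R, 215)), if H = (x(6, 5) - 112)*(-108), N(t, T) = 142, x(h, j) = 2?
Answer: 46/223 ≈ 0.20628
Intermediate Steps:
R = 18 (R = (1/4)*72 = 18)
H = 11880 (H = (2 - 112)*(-108) = -110*(-108) = 11880)
((22*14)*(-32) + H)/(9670 + N(R, 215)) = ((22*14)*(-32) + 11880)/(9670 + 142) = (308*(-32) + 11880)/9812 = (-9856 + 11880)*(1/9812) = 2024*(1/9812) = 46/223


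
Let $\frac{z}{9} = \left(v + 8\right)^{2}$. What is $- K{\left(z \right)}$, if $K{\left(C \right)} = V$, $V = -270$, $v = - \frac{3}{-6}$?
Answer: $270$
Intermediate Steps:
$v = \frac{1}{2}$ ($v = \left(-3\right) \left(- \frac{1}{6}\right) = \frac{1}{2} \approx 0.5$)
$z = \frac{2601}{4}$ ($z = 9 \left(\frac{1}{2} + 8\right)^{2} = 9 \left(\frac{17}{2}\right)^{2} = 9 \cdot \frac{289}{4} = \frac{2601}{4} \approx 650.25$)
$K{\left(C \right)} = -270$
$- K{\left(z \right)} = \left(-1\right) \left(-270\right) = 270$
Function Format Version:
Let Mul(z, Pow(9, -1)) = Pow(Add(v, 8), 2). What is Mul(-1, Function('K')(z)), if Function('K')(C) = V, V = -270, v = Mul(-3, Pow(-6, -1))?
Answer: 270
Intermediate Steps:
v = Rational(1, 2) (v = Mul(-3, Rational(-1, 6)) = Rational(1, 2) ≈ 0.50000)
z = Rational(2601, 4) (z = Mul(9, Pow(Add(Rational(1, 2), 8), 2)) = Mul(9, Pow(Rational(17, 2), 2)) = Mul(9, Rational(289, 4)) = Rational(2601, 4) ≈ 650.25)
Function('K')(C) = -270
Mul(-1, Function('K')(z)) = Mul(-1, -270) = 270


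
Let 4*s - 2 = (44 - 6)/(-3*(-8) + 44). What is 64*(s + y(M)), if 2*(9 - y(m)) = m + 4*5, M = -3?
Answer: 1240/17 ≈ 72.941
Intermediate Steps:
y(m) = -1 - m/2 (y(m) = 9 - (m + 4*5)/2 = 9 - (m + 20)/2 = 9 - (20 + m)/2 = 9 + (-10 - m/2) = -1 - m/2)
s = 87/136 (s = ½ + ((44 - 6)/(-3*(-8) + 44))/4 = ½ + (38/(24 + 44))/4 = ½ + (38/68)/4 = ½ + (38*(1/68))/4 = ½ + (¼)*(19/34) = ½ + 19/136 = 87/136 ≈ 0.63971)
64*(s + y(M)) = 64*(87/136 + (-1 - ½*(-3))) = 64*(87/136 + (-1 + 3/2)) = 64*(87/136 + ½) = 64*(155/136) = 1240/17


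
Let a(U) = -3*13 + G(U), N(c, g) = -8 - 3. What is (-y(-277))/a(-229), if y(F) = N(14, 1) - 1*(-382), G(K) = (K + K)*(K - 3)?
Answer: -371/106217 ≈ -0.0034929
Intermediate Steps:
N(c, g) = -11
G(K) = 2*K*(-3 + K) (G(K) = (2*K)*(-3 + K) = 2*K*(-3 + K))
a(U) = -39 + 2*U*(-3 + U) (a(U) = -3*13 + 2*U*(-3 + U) = -39 + 2*U*(-3 + U))
y(F) = 371 (y(F) = -11 - 1*(-382) = -11 + 382 = 371)
(-y(-277))/a(-229) = (-1*371)/(-39 + 2*(-229)*(-3 - 229)) = -371/(-39 + 2*(-229)*(-232)) = -371/(-39 + 106256) = -371/106217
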